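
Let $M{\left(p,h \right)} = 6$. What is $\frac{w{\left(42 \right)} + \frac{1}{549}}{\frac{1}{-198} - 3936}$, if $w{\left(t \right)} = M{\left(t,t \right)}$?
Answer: $- \frac{72490}{47539069} \approx -0.0015249$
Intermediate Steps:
$w{\left(t \right)} = 6$
$\frac{w{\left(42 \right)} + \frac{1}{549}}{\frac{1}{-198} - 3936} = \frac{6 + \frac{1}{549}}{\frac{1}{-198} - 3936} = \frac{6 + \frac{1}{549}}{- \frac{1}{198} - 3936} = \frac{3295}{549 \left(- \frac{779329}{198}\right)} = \frac{3295}{549} \left(- \frac{198}{779329}\right) = - \frac{72490}{47539069}$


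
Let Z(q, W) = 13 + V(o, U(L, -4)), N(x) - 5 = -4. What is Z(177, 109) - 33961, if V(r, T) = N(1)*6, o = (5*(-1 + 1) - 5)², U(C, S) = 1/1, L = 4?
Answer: -33942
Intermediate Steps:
N(x) = 1 (N(x) = 5 - 4 = 1)
U(C, S) = 1 (U(C, S) = 1*1 = 1)
o = 25 (o = (5*0 - 5)² = (0 - 5)² = (-5)² = 25)
V(r, T) = 6 (V(r, T) = 1*6 = 6)
Z(q, W) = 19 (Z(q, W) = 13 + 6 = 19)
Z(177, 109) - 33961 = 19 - 33961 = -33942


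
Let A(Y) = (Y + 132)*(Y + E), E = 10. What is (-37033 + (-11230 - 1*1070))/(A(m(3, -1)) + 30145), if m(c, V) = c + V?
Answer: -49333/31753 ≈ -1.5536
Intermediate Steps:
m(c, V) = V + c
A(Y) = (10 + Y)*(132 + Y) (A(Y) = (Y + 132)*(Y + 10) = (132 + Y)*(10 + Y) = (10 + Y)*(132 + Y))
(-37033 + (-11230 - 1*1070))/(A(m(3, -1)) + 30145) = (-37033 + (-11230 - 1*1070))/((1320 + (-1 + 3)**2 + 142*(-1 + 3)) + 30145) = (-37033 + (-11230 - 1070))/((1320 + 2**2 + 142*2) + 30145) = (-37033 - 12300)/((1320 + 4 + 284) + 30145) = -49333/(1608 + 30145) = -49333/31753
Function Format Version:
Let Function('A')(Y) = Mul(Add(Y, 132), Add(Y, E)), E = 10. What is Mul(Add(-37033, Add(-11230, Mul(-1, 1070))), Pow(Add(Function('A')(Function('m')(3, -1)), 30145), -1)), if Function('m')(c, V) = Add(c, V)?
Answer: Rational(-49333, 31753) ≈ -1.5536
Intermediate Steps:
Function('m')(c, V) = Add(V, c)
Function('A')(Y) = Mul(Add(10, Y), Add(132, Y)) (Function('A')(Y) = Mul(Add(Y, 132), Add(Y, 10)) = Mul(Add(132, Y), Add(10, Y)) = Mul(Add(10, Y), Add(132, Y)))
Mul(Add(-37033, Add(-11230, Mul(-1, 1070))), Pow(Add(Function('A')(Function('m')(3, -1)), 30145), -1)) = Mul(Add(-37033, Add(-11230, Mul(-1, 1070))), Pow(Add(Add(1320, Pow(Add(-1, 3), 2), Mul(142, Add(-1, 3))), 30145), -1)) = Mul(Add(-37033, Add(-11230, -1070)), Pow(Add(Add(1320, Pow(2, 2), Mul(142, 2)), 30145), -1)) = Mul(Add(-37033, -12300), Pow(Add(Add(1320, 4, 284), 30145), -1)) = Mul(-49333, Pow(Add(1608, 30145), -1)) = Mul(-49333, Pow(31753, -1)) = Mul(-49333, Rational(1, 31753)) = Rational(-49333, 31753)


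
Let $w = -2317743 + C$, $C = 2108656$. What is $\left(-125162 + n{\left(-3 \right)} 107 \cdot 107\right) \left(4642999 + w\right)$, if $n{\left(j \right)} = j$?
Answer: $-707248869208$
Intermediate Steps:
$w = -209087$ ($w = -2317743 + 2108656 = -209087$)
$\left(-125162 + n{\left(-3 \right)} 107 \cdot 107\right) \left(4642999 + w\right) = \left(-125162 + \left(-3\right) 107 \cdot 107\right) \left(4642999 - 209087\right) = \left(-125162 - 34347\right) 4433912 = \left(-159509\right) 4433912 = -707248869208$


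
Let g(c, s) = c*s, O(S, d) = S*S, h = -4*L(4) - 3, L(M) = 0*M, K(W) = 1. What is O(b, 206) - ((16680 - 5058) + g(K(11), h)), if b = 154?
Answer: 12097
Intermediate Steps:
L(M) = 0
h = -3 (h = -4*0 - 3 = 0 - 3 = -3)
O(S, d) = S²
O(b, 206) - ((16680 - 5058) + g(K(11), h)) = 154² - ((16680 - 5058) + 1*(-3)) = 23716 - (11622 - 3) = 23716 - 1*11619 = 23716 - 11619 = 12097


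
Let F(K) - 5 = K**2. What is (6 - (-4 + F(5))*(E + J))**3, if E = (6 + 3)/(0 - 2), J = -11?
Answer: 68417929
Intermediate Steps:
F(K) = 5 + K**2
E = -9/2 (E = 9/(-2) = 9*(-1/2) = -9/2 ≈ -4.5000)
(6 - (-4 + F(5))*(E + J))**3 = (6 - (-4 + (5 + 5**2))*(-9/2 - 11))**3 = (6 - (-4 + (5 + 25))*(-31)/2)**3 = (6 - (-4 + 30)*(-31)/2)**3 = (6 - 26*(-31)/2)**3 = (6 - 1*(-403))**3 = (6 + 403)**3 = 409**3 = 68417929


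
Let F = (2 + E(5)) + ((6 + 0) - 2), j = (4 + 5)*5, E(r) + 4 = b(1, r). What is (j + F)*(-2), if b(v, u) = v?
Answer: -96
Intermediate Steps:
E(r) = -3 (E(r) = -4 + 1 = -3)
j = 45 (j = 9*5 = 45)
F = 3 (F = (2 - 3) + ((6 + 0) - 2) = -1 + (6 - 2) = -1 + 4 = 3)
(j + F)*(-2) = (45 + 3)*(-2) = 48*(-2) = -96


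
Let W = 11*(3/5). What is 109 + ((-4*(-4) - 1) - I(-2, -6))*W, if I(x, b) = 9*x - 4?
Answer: 1766/5 ≈ 353.20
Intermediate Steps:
I(x, b) = -4 + 9*x
W = 33/5 (W = 11*(3*(⅕)) = 11*(⅗) = 33/5 ≈ 6.6000)
109 + ((-4*(-4) - 1) - I(-2, -6))*W = 109 + ((-4*(-4) - 1) - (-4 + 9*(-2)))*(33/5) = 109 + ((16 - 1) - (-4 - 18))*(33/5) = 109 + (15 - 1*(-22))*(33/5) = 109 + (15 + 22)*(33/5) = 109 + 37*(33/5) = 109 + 1221/5 = 1766/5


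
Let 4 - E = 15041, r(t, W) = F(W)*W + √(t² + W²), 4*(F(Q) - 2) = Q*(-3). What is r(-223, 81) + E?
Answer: -79183/4 + √56290 ≈ -19559.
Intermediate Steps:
F(Q) = 2 - 3*Q/4 (F(Q) = 2 + (Q*(-3))/4 = 2 + (-3*Q)/4 = 2 - 3*Q/4)
r(t, W) = √(W² + t²) + W*(2 - 3*W/4) (r(t, W) = (2 - 3*W/4)*W + √(t² + W²) = W*(2 - 3*W/4) + √(W² + t²) = √(W² + t²) + W*(2 - 3*W/4))
E = -15037 (E = 4 - 1*15041 = 4 - 15041 = -15037)
r(-223, 81) + E = (√(81² + (-223)²) - ¼*81*(-8 + 3*81)) - 15037 = (√(6561 + 49729) - ¼*81*(-8 + 243)) - 15037 = (√56290 - ¼*81*235) - 15037 = (√56290 - 19035/4) - 15037 = (-19035/4 + √56290) - 15037 = -79183/4 + √56290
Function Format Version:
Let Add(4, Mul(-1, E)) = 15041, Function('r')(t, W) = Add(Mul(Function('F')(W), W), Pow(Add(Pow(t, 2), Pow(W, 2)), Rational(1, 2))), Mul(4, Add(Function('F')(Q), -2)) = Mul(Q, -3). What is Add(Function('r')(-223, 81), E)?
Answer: Add(Rational(-79183, 4), Pow(56290, Rational(1, 2))) ≈ -19559.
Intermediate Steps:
Function('F')(Q) = Add(2, Mul(Rational(-3, 4), Q)) (Function('F')(Q) = Add(2, Mul(Rational(1, 4), Mul(Q, -3))) = Add(2, Mul(Rational(1, 4), Mul(-3, Q))) = Add(2, Mul(Rational(-3, 4), Q)))
Function('r')(t, W) = Add(Pow(Add(Pow(W, 2), Pow(t, 2)), Rational(1, 2)), Mul(W, Add(2, Mul(Rational(-3, 4), W)))) (Function('r')(t, W) = Add(Mul(Add(2, Mul(Rational(-3, 4), W)), W), Pow(Add(Pow(t, 2), Pow(W, 2)), Rational(1, 2))) = Add(Mul(W, Add(2, Mul(Rational(-3, 4), W))), Pow(Add(Pow(W, 2), Pow(t, 2)), Rational(1, 2))) = Add(Pow(Add(Pow(W, 2), Pow(t, 2)), Rational(1, 2)), Mul(W, Add(2, Mul(Rational(-3, 4), W)))))
E = -15037 (E = Add(4, Mul(-1, 15041)) = Add(4, -15041) = -15037)
Add(Function('r')(-223, 81), E) = Add(Add(Pow(Add(Pow(81, 2), Pow(-223, 2)), Rational(1, 2)), Mul(Rational(-1, 4), 81, Add(-8, Mul(3, 81)))), -15037) = Add(Add(Pow(Add(6561, 49729), Rational(1, 2)), Mul(Rational(-1, 4), 81, Add(-8, 243))), -15037) = Add(Add(Pow(56290, Rational(1, 2)), Mul(Rational(-1, 4), 81, 235)), -15037) = Add(Add(Pow(56290, Rational(1, 2)), Rational(-19035, 4)), -15037) = Add(Add(Rational(-19035, 4), Pow(56290, Rational(1, 2))), -15037) = Add(Rational(-79183, 4), Pow(56290, Rational(1, 2)))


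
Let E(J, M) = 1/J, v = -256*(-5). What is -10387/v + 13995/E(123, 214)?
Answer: 2203362413/1280 ≈ 1.7214e+6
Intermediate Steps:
v = 1280
-10387/v + 13995/E(123, 214) = -10387/1280 + 13995/(1/123) = -10387*1/1280 + 13995/(1/123) = -10387/1280 + 13995*123 = -10387/1280 + 1721385 = 2203362413/1280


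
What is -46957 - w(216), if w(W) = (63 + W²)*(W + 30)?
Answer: -11539831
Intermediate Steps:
w(W) = (30 + W)*(63 + W²) (w(W) = (63 + W²)*(30 + W) = (30 + W)*(63 + W²))
-46957 - w(216) = -46957 - (1890 + 216³ + 30*216² + 63*216) = -46957 - (1890 + 10077696 + 30*46656 + 13608) = -46957 - (1890 + 10077696 + 1399680 + 13608) = -46957 - 1*11492874 = -46957 - 11492874 = -11539831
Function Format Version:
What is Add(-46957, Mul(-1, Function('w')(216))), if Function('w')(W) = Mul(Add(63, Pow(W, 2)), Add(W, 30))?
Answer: -11539831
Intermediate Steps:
Function('w')(W) = Mul(Add(30, W), Add(63, Pow(W, 2))) (Function('w')(W) = Mul(Add(63, Pow(W, 2)), Add(30, W)) = Mul(Add(30, W), Add(63, Pow(W, 2))))
Add(-46957, Mul(-1, Function('w')(216))) = Add(-46957, Mul(-1, Add(1890, Pow(216, 3), Mul(30, Pow(216, 2)), Mul(63, 216)))) = Add(-46957, Mul(-1, Add(1890, 10077696, Mul(30, 46656), 13608))) = Add(-46957, Mul(-1, Add(1890, 10077696, 1399680, 13608))) = Add(-46957, Mul(-1, 11492874)) = Add(-46957, -11492874) = -11539831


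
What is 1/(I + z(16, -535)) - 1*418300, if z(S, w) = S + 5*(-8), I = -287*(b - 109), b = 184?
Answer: -9013946701/21549 ≈ -4.1830e+5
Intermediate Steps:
I = -21525 (I = -287*(184 - 109) = -287*75 = -21525)
z(S, w) = -40 + S (z(S, w) = S - 40 = -40 + S)
1/(I + z(16, -535)) - 1*418300 = 1/(-21525 + (-40 + 16)) - 1*418300 = 1/(-21525 - 24) - 418300 = 1/(-21549) - 418300 = -1/21549 - 418300 = -9013946701/21549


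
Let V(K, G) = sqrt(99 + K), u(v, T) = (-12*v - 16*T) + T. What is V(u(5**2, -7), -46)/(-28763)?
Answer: -4*I*sqrt(6)/28763 ≈ -0.00034064*I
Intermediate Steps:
u(v, T) = -15*T - 12*v (u(v, T) = (-16*T - 12*v) + T = -15*T - 12*v)
V(u(5**2, -7), -46)/(-28763) = sqrt(99 + (-15*(-7) - 12*5**2))/(-28763) = sqrt(99 + (105 - 12*25))*(-1/28763) = sqrt(99 + (105 - 300))*(-1/28763) = sqrt(99 - 195)*(-1/28763) = sqrt(-96)*(-1/28763) = (4*I*sqrt(6))*(-1/28763) = -4*I*sqrt(6)/28763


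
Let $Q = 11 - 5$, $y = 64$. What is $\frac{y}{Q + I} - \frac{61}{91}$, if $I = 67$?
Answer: $\frac{1371}{6643} \approx 0.20638$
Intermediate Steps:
$Q = 6$ ($Q = 11 - 5 = 6$)
$\frac{y}{Q + I} - \frac{61}{91} = \frac{1}{6 + 67} \cdot 64 - \frac{61}{91} = \frac{1}{73} \cdot 64 - \frac{61}{91} = \frac{64}{73} - \frac{61}{91} = \frac{1371}{6643}$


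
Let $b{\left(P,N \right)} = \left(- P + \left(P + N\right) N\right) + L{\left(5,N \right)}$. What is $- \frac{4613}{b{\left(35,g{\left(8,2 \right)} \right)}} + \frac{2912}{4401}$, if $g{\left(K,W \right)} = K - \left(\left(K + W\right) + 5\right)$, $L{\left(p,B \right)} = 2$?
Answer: $\frac{20968661}{1007829} \approx 20.806$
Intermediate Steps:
$g{\left(K,W \right)} = -5 - W$ ($g{\left(K,W \right)} = K - \left(5 + K + W\right) = -5 - W$)
$b{\left(P,N \right)} = 2 - P + N \left(N + P\right)$ ($b{\left(P,N \right)} = \left(- P + \left(P + N\right) N\right) + 2 = \left(- P + \left(N + P\right) N\right) + 2 = \left(- P + N \left(N + P\right)\right) + 2 = 2 - P + N \left(N + P\right)$)
$- \frac{4613}{b{\left(35,g{\left(8,2 \right)} \right)}} + \frac{2912}{4401} = - \frac{4613}{2 + \left(-5 - 2\right)^{2} - 35 + \left(-5 - 2\right) 35} + \frac{2912}{4401} = - \frac{4613}{2 + \left(-5 - 2\right)^{2} - 35 + \left(-5 - 2\right) 35} + 2912 \cdot \frac{1}{4401} = - \frac{4613}{2 + \left(-7\right)^{2} - 35 - 245} + \frac{2912}{4401} = - \frac{4613}{2 + 49 - 35 - 245} + \frac{2912}{4401} = - \frac{4613}{-229} + \frac{2912}{4401} = \left(-4613\right) \left(- \frac{1}{229}\right) + \frac{2912}{4401} = \frac{4613}{229} + \frac{2912}{4401} = \frac{20968661}{1007829}$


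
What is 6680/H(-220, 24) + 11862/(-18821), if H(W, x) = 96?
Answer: 15573191/225852 ≈ 68.953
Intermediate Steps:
6680/H(-220, 24) + 11862/(-18821) = 6680/96 + 11862/(-18821) = 6680*(1/96) + 11862*(-1/18821) = 835/12 - 11862/18821 = 15573191/225852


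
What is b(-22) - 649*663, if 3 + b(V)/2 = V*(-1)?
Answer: -430249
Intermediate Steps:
b(V) = -6 - 2*V (b(V) = -6 + 2*(V*(-1)) = -6 + 2*(-V) = -6 - 2*V)
b(-22) - 649*663 = (-6 - 2*(-22)) - 649*663 = (-6 + 44) - 430287 = 38 - 430287 = -430249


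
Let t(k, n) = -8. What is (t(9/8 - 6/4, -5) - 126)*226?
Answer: -30284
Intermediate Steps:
(t(9/8 - 6/4, -5) - 126)*226 = (-8 - 126)*226 = -134*226 = -30284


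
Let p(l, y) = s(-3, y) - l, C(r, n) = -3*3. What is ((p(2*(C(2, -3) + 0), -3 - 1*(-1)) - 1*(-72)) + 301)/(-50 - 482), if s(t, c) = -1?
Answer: -195/266 ≈ -0.73308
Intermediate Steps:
C(r, n) = -9
p(l, y) = -1 - l
((p(2*(C(2, -3) + 0), -3 - 1*(-1)) - 1*(-72)) + 301)/(-50 - 482) = (((-1 - 2*(-9 + 0)) - 1*(-72)) + 301)/(-50 - 482) = (((-1 - 2*(-9)) + 72) + 301)/(-532) = (((-1 - 1*(-18)) + 72) + 301)*(-1/532) = (((-1 + 18) + 72) + 301)*(-1/532) = ((17 + 72) + 301)*(-1/532) = (89 + 301)*(-1/532) = 390*(-1/532) = -195/266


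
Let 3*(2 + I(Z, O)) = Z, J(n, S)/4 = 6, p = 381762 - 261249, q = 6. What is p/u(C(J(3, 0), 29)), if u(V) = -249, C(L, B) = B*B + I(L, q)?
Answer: -40171/83 ≈ -483.99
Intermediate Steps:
p = 120513
J(n, S) = 24 (J(n, S) = 4*6 = 24)
I(Z, O) = -2 + Z/3
C(L, B) = -2 + B² + L/3 (C(L, B) = B*B + (-2 + L/3) = B² + (-2 + L/3) = -2 + B² + L/3)
p/u(C(J(3, 0), 29)) = 120513/(-249) = 120513*(-1/249) = -40171/83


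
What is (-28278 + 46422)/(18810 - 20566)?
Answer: -4536/439 ≈ -10.333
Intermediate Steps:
(-28278 + 46422)/(18810 - 20566) = 18144/(-1756) = 18144*(-1/1756) = -4536/439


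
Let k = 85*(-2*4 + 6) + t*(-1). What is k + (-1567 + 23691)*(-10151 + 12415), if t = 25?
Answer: 50088541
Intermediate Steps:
k = -195 (k = 85*(-2*4 + 6) + 25*(-1) = 85*(-8 + 6) - 25 = 85*(-2) - 25 = -170 - 25 = -195)
k + (-1567 + 23691)*(-10151 + 12415) = -195 + (-1567 + 23691)*(-10151 + 12415) = -195 + 22124*2264 = -195 + 50088736 = 50088541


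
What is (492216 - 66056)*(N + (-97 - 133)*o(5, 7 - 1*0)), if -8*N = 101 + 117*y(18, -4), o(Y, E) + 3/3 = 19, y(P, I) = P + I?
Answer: -1856938930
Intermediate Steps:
y(P, I) = I + P
o(Y, E) = 18 (o(Y, E) = -1 + 19 = 18)
N = -1739/8 (N = -(101 + 117*(-4 + 18))/8 = -(101 + 117*14)/8 = -(101 + 1638)/8 = -⅛*1739 = -1739/8 ≈ -217.38)
(492216 - 66056)*(N + (-97 - 133)*o(5, 7 - 1*0)) = (492216 - 66056)*(-1739/8 + (-97 - 133)*18) = 426160*(-1739/8 - 230*18) = 426160*(-1739/8 - 4140) = 426160*(-34859/8) = -1856938930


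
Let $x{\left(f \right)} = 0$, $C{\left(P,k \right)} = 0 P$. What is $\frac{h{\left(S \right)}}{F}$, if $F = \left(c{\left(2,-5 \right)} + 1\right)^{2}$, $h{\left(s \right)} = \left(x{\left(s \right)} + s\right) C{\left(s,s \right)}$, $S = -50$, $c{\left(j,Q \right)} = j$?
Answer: $0$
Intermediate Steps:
$C{\left(P,k \right)} = 0$
$h{\left(s \right)} = 0$ ($h{\left(s \right)} = \left(0 + s\right) 0 = s 0 = 0$)
$F = 9$ ($F = \left(2 + 1\right)^{2} = 3^{2} = 9$)
$\frac{h{\left(S \right)}}{F} = \frac{0}{9} = 0 \cdot \frac{1}{9} = 0$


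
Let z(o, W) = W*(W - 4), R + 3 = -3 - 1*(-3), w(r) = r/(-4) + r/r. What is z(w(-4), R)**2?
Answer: 441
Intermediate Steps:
w(r) = 1 - r/4 (w(r) = r*(-1/4) + 1 = -r/4 + 1 = 1 - r/4)
R = -3 (R = -3 + (-3 - 1*(-3)) = -3 + (-3 + 3) = -3 + 0 = -3)
z(o, W) = W*(-4 + W)
z(w(-4), R)**2 = (-3*(-4 - 3))**2 = (-3*(-7))**2 = 21**2 = 441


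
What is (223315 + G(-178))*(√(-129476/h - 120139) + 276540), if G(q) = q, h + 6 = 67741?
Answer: 61706305980 + 669411*I*√61245570362015/67735 ≈ 6.1706e+10 + 7.7342e+7*I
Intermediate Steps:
h = 67735 (h = -6 + 67741 = 67735)
(223315 + G(-178))*(√(-129476/h - 120139) + 276540) = (223315 - 178)*(√(-129476/67735 - 120139) + 276540) = 223137*(√(-129476*1/67735 - 120139) + 276540) = 223137*(√(-129476/67735 - 120139) + 276540) = 223137*(√(-8137744641/67735) + 276540) = 223137*(3*I*√61245570362015/67735 + 276540) = 223137*(276540 + 3*I*√61245570362015/67735) = 61706305980 + 669411*I*√61245570362015/67735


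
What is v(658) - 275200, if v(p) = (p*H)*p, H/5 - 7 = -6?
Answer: 1889620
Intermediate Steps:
H = 5 (H = 35 + 5*(-6) = 35 - 30 = 5)
v(p) = 5*p² (v(p) = (p*5)*p = (5*p)*p = 5*p²)
v(658) - 275200 = 5*658² - 275200 = 5*432964 - 275200 = 2164820 - 275200 = 1889620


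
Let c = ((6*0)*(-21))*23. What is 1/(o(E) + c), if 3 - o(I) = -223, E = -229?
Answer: 1/226 ≈ 0.0044248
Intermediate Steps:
o(I) = 226 (o(I) = 3 - 1*(-223) = 3 + 223 = 226)
c = 0 (c = (0*(-21))*23 = 0*23 = 0)
1/(o(E) + c) = 1/(226 + 0) = 1/226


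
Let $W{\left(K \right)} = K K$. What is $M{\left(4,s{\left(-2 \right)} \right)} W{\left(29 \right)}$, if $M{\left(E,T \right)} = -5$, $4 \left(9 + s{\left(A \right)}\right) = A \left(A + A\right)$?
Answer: $-4205$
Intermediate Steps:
$s{\left(A \right)} = -9 + \frac{A^{2}}{2}$ ($s{\left(A \right)} = -9 + \frac{A \left(A + A\right)}{4} = -9 + \frac{A 2 A}{4} = -9 + \frac{2 A^{2}}{4} = -9 + \frac{A^{2}}{2}$)
$W{\left(K \right)} = K^{2}$
$M{\left(4,s{\left(-2 \right)} \right)} W{\left(29 \right)} = - 5 \cdot 29^{2} = \left(-5\right) 841 = -4205$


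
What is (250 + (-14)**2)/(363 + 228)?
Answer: 446/591 ≈ 0.75465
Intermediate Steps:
(250 + (-14)**2)/(363 + 228) = (250 + 196)/591 = 446*(1/591) = 446/591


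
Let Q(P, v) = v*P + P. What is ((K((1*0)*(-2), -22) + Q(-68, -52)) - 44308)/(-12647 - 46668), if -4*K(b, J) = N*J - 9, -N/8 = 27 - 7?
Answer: 166871/237260 ≈ 0.70333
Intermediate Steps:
N = -160 (N = -8*(27 - 7) = -8*20 = -160)
Q(P, v) = P + P*v (Q(P, v) = P*v + P = P + P*v)
K(b, J) = 9/4 + 40*J (K(b, J) = -(-160*J - 9)/4 = -(-9 - 160*J)/4 = 9/4 + 40*J)
((K((1*0)*(-2), -22) + Q(-68, -52)) - 44308)/(-12647 - 46668) = (((9/4 + 40*(-22)) - 68*(1 - 52)) - 44308)/(-12647 - 46668) = (((9/4 - 880) - 68*(-51)) - 44308)/(-59315) = ((-3511/4 + 3468) - 44308)*(-1/59315) = (10361/4 - 44308)*(-1/59315) = -166871/4*(-1/59315) = 166871/237260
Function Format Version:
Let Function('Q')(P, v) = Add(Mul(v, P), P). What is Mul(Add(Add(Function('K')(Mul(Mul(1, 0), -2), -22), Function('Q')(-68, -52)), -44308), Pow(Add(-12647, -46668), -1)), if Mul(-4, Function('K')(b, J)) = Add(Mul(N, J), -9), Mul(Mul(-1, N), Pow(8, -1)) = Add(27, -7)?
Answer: Rational(166871, 237260) ≈ 0.70333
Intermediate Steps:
N = -160 (N = Mul(-8, Add(27, -7)) = Mul(-8, 20) = -160)
Function('Q')(P, v) = Add(P, Mul(P, v)) (Function('Q')(P, v) = Add(Mul(P, v), P) = Add(P, Mul(P, v)))
Function('K')(b, J) = Add(Rational(9, 4), Mul(40, J)) (Function('K')(b, J) = Mul(Rational(-1, 4), Add(Mul(-160, J), -9)) = Mul(Rational(-1, 4), Add(-9, Mul(-160, J))) = Add(Rational(9, 4), Mul(40, J)))
Mul(Add(Add(Function('K')(Mul(Mul(1, 0), -2), -22), Function('Q')(-68, -52)), -44308), Pow(Add(-12647, -46668), -1)) = Mul(Add(Add(Add(Rational(9, 4), Mul(40, -22)), Mul(-68, Add(1, -52))), -44308), Pow(Add(-12647, -46668), -1)) = Mul(Add(Add(Add(Rational(9, 4), -880), Mul(-68, -51)), -44308), Pow(-59315, -1)) = Mul(Add(Add(Rational(-3511, 4), 3468), -44308), Rational(-1, 59315)) = Mul(Add(Rational(10361, 4), -44308), Rational(-1, 59315)) = Mul(Rational(-166871, 4), Rational(-1, 59315)) = Rational(166871, 237260)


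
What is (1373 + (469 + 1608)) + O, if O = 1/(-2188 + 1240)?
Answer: 3270599/948 ≈ 3450.0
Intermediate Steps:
O = -1/948 (O = 1/(-948) = -1/948 ≈ -0.0010549)
(1373 + (469 + 1608)) + O = (1373 + (469 + 1608)) - 1/948 = (1373 + 2077) - 1/948 = 3450 - 1/948 = 3270599/948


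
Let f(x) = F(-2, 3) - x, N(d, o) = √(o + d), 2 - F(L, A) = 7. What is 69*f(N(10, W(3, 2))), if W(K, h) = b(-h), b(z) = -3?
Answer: -345 - 69*√7 ≈ -527.56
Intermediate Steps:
W(K, h) = -3
F(L, A) = -5 (F(L, A) = 2 - 1*7 = 2 - 7 = -5)
N(d, o) = √(d + o)
f(x) = -5 - x
69*f(N(10, W(3, 2))) = 69*(-5 - √(10 - 3)) = 69*(-5 - √7) = -345 - 69*√7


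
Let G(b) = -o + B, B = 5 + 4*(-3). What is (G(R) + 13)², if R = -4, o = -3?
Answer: 81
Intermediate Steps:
B = -7 (B = 5 - 12 = -7)
G(b) = -4 (G(b) = -1*(-3) - 7 = 3 - 7 = -4)
(G(R) + 13)² = (-4 + 13)² = 9² = 81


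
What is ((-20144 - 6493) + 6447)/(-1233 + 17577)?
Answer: -3365/2724 ≈ -1.2353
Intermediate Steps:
((-20144 - 6493) + 6447)/(-1233 + 17577) = (-26637 + 6447)/16344 = -20190*1/16344 = -3365/2724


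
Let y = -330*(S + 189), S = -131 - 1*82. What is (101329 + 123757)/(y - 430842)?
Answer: -112543/211461 ≈ -0.53222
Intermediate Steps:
S = -213 (S = -131 - 82 = -213)
y = 7920 (y = -330*(-213 + 189) = -330*(-24) = 7920)
(101329 + 123757)/(y - 430842) = (101329 + 123757)/(7920 - 430842) = 225086/(-422922) = 225086*(-1/422922) = -112543/211461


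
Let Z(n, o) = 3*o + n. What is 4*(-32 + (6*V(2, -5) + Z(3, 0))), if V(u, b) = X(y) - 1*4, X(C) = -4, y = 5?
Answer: -308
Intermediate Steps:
Z(n, o) = n + 3*o
V(u, b) = -8 (V(u, b) = -4 - 1*4 = -4 - 4 = -8)
4*(-32 + (6*V(2, -5) + Z(3, 0))) = 4*(-32 + (6*(-8) + (3 + 3*0))) = 4*(-32 + (-48 + (3 + 0))) = 4*(-32 + (-48 + 3)) = 4*(-32 - 45) = 4*(-77) = -308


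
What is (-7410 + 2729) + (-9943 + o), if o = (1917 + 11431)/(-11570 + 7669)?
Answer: -1214076/83 ≈ -14627.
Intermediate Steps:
o = -284/83 (o = 13348/(-3901) = 13348*(-1/3901) = -284/83 ≈ -3.4217)
(-7410 + 2729) + (-9943 + o) = (-7410 + 2729) + (-9943 - 284/83) = -4681 - 825553/83 = -1214076/83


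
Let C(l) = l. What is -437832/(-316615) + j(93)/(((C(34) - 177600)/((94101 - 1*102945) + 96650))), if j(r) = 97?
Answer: -1309461751009/28110029545 ≈ -46.583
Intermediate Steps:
-437832/(-316615) + j(93)/(((C(34) - 177600)/((94101 - 1*102945) + 96650))) = -437832/(-316615) + 97/(((34 - 177600)/((94101 - 1*102945) + 96650))) = -437832*(-1/316615) + 97/((-177566/((94101 - 102945) + 96650))) = 437832/316615 + 97/((-177566/(-8844 + 96650))) = 437832/316615 + 97/((-177566/87806)) = 437832/316615 + 97/((-177566*1/87806)) = 437832/316615 + 97/(-88783/43903) = 437832/316615 + 97*(-43903/88783) = 437832/316615 - 4258591/88783 = -1309461751009/28110029545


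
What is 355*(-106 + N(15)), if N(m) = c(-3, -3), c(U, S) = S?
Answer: -38695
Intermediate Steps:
N(m) = -3
355*(-106 + N(15)) = 355*(-106 - 3) = 355*(-109) = -38695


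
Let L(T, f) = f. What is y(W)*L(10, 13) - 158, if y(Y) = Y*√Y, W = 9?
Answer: 193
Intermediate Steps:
y(Y) = Y^(3/2)
y(W)*L(10, 13) - 158 = 9^(3/2)*13 - 158 = 27*13 - 158 = 351 - 158 = 193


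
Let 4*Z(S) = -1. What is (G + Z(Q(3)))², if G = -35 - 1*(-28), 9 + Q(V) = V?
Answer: 841/16 ≈ 52.563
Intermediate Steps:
Q(V) = -9 + V
G = -7 (G = -35 + 28 = -7)
Z(S) = -¼ (Z(S) = (¼)*(-1) = -¼)
(G + Z(Q(3)))² = (-7 - ¼)² = (-29/4)² = 841/16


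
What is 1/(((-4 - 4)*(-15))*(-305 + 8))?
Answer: -1/35640 ≈ -2.8058e-5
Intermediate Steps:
1/(((-4 - 4)*(-15))*(-305 + 8)) = 1/(-8*(-15)*(-297)) = 1/(120*(-297)) = 1/(-35640) = -1/35640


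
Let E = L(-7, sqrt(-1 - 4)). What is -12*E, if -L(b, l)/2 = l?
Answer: 24*I*sqrt(5) ≈ 53.666*I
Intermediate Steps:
L(b, l) = -2*l
E = -2*I*sqrt(5) (E = -2*sqrt(-1 - 4) = -2*I*sqrt(5) ≈ -4.4721*I)
-12*E = -(-24)*I*sqrt(5) = 24*I*sqrt(5)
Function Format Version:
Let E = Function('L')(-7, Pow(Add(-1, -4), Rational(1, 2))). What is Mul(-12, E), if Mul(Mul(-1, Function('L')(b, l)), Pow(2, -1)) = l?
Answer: Mul(24, I, Pow(5, Rational(1, 2))) ≈ Mul(53.666, I)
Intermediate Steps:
Function('L')(b, l) = Mul(-2, l)
E = Mul(-2, I, Pow(5, Rational(1, 2))) (E = Mul(-2, Pow(Add(-1, -4), Rational(1, 2))) = Mul(-2, Pow(-5, Rational(1, 2))) = Mul(-2, Mul(I, Pow(5, Rational(1, 2)))) = Mul(-2, I, Pow(5, Rational(1, 2))) ≈ Mul(-4.4721, I))
Mul(-12, E) = Mul(-12, Mul(-2, I, Pow(5, Rational(1, 2)))) = Mul(24, I, Pow(5, Rational(1, 2)))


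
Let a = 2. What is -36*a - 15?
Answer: -87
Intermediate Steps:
-36*a - 15 = -36*2 - 15 = -72 - 15 = -87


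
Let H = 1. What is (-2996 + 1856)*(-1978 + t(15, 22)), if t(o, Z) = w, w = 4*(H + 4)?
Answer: 2232120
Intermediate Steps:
w = 20 (w = 4*(1 + 4) = 4*5 = 20)
t(o, Z) = 20
(-2996 + 1856)*(-1978 + t(15, 22)) = (-2996 + 1856)*(-1978 + 20) = -1140*(-1958) = 2232120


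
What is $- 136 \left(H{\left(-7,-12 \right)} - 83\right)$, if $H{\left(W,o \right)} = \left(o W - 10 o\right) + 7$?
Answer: $-17408$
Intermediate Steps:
$H{\left(W,o \right)} = 7 - 10 o + W o$ ($H{\left(W,o \right)} = \left(W o - 10 o\right) + 7 = \left(- 10 o + W o\right) + 7 = 7 - 10 o + W o$)
$- 136 \left(H{\left(-7,-12 \right)} - 83\right) = - 136 \left(\left(7 - -120 - -84\right) - 83\right) = - 136 \left(\left(7 + 120 + 84\right) - 83\right) = - 136 \left(211 - 83\right) = \left(-136\right) 128 = -17408$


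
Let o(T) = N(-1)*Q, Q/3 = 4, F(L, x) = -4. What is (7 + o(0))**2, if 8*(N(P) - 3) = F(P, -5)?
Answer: 1369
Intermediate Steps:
Q = 12 (Q = 3*4 = 12)
N(P) = 5/2 (N(P) = 3 + (1/8)*(-4) = 3 - 1/2 = 5/2)
o(T) = 30 (o(T) = (5/2)*12 = 30)
(7 + o(0))**2 = (7 + 30)**2 = 37**2 = 1369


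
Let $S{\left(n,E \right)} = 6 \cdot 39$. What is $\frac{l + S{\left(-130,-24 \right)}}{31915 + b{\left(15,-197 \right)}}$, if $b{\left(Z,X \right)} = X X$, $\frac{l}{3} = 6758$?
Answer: $\frac{5127}{17681} \approx 0.28997$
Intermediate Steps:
$l = 20274$ ($l = 3 \cdot 6758 = 20274$)
$b{\left(Z,X \right)} = X^{2}$
$S{\left(n,E \right)} = 234$
$\frac{l + S{\left(-130,-24 \right)}}{31915 + b{\left(15,-197 \right)}} = \frac{20274 + 234}{31915 + \left(-197\right)^{2}} = \frac{20508}{31915 + 38809} = \frac{20508}{70724} = 20508 \cdot \frac{1}{70724} = \frac{5127}{17681}$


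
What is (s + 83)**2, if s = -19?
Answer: 4096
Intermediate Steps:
(s + 83)**2 = (-19 + 83)**2 = 64**2 = 4096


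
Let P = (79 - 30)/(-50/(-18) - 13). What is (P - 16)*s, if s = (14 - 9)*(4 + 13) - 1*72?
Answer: -24869/92 ≈ -270.32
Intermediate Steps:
P = -441/92 (P = 49/(-50*(-1/18) - 13) = 49/(25/9 - 13) = 49/(-92/9) = 49*(-9/92) = -441/92 ≈ -4.7935)
s = 13 (s = 5*17 - 72 = 85 - 72 = 13)
(P - 16)*s = (-441/92 - 16)*13 = -1913/92*13 = -24869/92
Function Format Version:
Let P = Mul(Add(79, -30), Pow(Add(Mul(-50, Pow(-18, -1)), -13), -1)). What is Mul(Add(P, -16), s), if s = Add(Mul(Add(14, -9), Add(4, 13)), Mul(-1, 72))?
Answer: Rational(-24869, 92) ≈ -270.32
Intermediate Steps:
P = Rational(-441, 92) (P = Mul(49, Pow(Add(Mul(-50, Rational(-1, 18)), -13), -1)) = Mul(49, Pow(Add(Rational(25, 9), -13), -1)) = Mul(49, Pow(Rational(-92, 9), -1)) = Mul(49, Rational(-9, 92)) = Rational(-441, 92) ≈ -4.7935)
s = 13 (s = Add(Mul(5, 17), -72) = Add(85, -72) = 13)
Mul(Add(P, -16), s) = Mul(Add(Rational(-441, 92), -16), 13) = Mul(Rational(-1913, 92), 13) = Rational(-24869, 92)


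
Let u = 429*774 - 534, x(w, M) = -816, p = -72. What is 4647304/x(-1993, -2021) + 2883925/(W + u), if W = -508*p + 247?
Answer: -3885025991/683094 ≈ -5687.4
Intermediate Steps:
W = 36823 (W = -508*(-72) + 247 = 36576 + 247 = 36823)
u = 331512 (u = 332046 - 534 = 331512)
4647304/x(-1993, -2021) + 2883925/(W + u) = 4647304/(-816) + 2883925/(36823 + 331512) = 4647304*(-1/816) + 2883925/368335 = -580913/102 + 2883925*(1/368335) = -580913/102 + 52435/6697 = -3885025991/683094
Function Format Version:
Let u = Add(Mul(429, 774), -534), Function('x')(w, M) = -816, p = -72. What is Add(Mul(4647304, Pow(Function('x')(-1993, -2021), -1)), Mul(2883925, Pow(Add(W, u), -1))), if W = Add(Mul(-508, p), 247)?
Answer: Rational(-3885025991, 683094) ≈ -5687.4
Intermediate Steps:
W = 36823 (W = Add(Mul(-508, -72), 247) = Add(36576, 247) = 36823)
u = 331512 (u = Add(332046, -534) = 331512)
Add(Mul(4647304, Pow(Function('x')(-1993, -2021), -1)), Mul(2883925, Pow(Add(W, u), -1))) = Add(Mul(4647304, Pow(-816, -1)), Mul(2883925, Pow(Add(36823, 331512), -1))) = Add(Mul(4647304, Rational(-1, 816)), Mul(2883925, Pow(368335, -1))) = Add(Rational(-580913, 102), Mul(2883925, Rational(1, 368335))) = Add(Rational(-580913, 102), Rational(52435, 6697)) = Rational(-3885025991, 683094)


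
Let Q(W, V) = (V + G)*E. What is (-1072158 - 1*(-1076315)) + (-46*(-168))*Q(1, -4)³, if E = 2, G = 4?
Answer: 4157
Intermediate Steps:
Q(W, V) = 8 + 2*V (Q(W, V) = (V + 4)*2 = (4 + V)*2 = 8 + 2*V)
(-1072158 - 1*(-1076315)) + (-46*(-168))*Q(1, -4)³ = (-1072158 - 1*(-1076315)) + (-46*(-168))*(8 + 2*(-4))³ = (-1072158 + 1076315) + 7728*(8 - 8)³ = 4157 + 7728*0³ = 4157 + 7728*0 = 4157 + 0 = 4157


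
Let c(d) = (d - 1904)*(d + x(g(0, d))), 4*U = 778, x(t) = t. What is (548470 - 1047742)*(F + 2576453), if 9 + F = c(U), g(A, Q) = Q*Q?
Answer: 31167986303961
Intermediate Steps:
g(A, Q) = Q**2
U = 389/2 (U = (1/4)*778 = 389/2 ≈ 194.50)
c(d) = (-1904 + d)*(d + d**2) (c(d) = (d - 1904)*(d + d**2) = (-1904 + d)*(d + d**2))
F = -520026553/8 (F = -9 + 389*(-1904 + (389/2)**2 - 1903*389/2)/2 = -9 + 389*(-1904 + 151321/4 - 740267/2)/2 = -9 + (389/2)*(-1336829/4) = -9 - 520026481/8 = -520026553/8 ≈ -6.5003e+7)
(548470 - 1047742)*(F + 2576453) = (548470 - 1047742)*(-520026553/8 + 2576453) = -499272*(-499414929/8) = 31167986303961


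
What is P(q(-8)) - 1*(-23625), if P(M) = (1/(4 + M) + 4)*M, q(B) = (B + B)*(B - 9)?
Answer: 1705265/69 ≈ 24714.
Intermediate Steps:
q(B) = 2*B*(-9 + B) (q(B) = (2*B)*(-9 + B) = 2*B*(-9 + B))
P(M) = M*(4 + 1/(4 + M)) (P(M) = (4 + 1/(4 + M))*M = M*(4 + 1/(4 + M)))
P(q(-8)) - 1*(-23625) = (2*(-8)*(-9 - 8))*(17 + 4*(2*(-8)*(-9 - 8)))/(4 + 2*(-8)*(-9 - 8)) - 1*(-23625) = (2*(-8)*(-17))*(17 + 4*(2*(-8)*(-17)))/(4 + 2*(-8)*(-17)) + 23625 = 272*(17 + 4*272)/(4 + 272) + 23625 = 272*(17 + 1088)/276 + 23625 = 272*(1/276)*1105 + 23625 = 75140/69 + 23625 = 1705265/69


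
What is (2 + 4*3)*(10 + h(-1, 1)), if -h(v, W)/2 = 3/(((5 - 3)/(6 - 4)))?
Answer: 56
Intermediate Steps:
h(v, W) = -6 (h(v, W) = -6/((5 - 3)/(6 - 4)) = -6/(2/2) = -6/(2*(1/2)) = -6/1 = -6)
(2 + 4*3)*(10 + h(-1, 1)) = (2 + 4*3)*(10 - 6) = (2 + 12)*4 = 14*4 = 56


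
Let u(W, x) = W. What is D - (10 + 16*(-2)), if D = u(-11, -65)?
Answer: 11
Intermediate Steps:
D = -11
D - (10 + 16*(-2)) = -11 - (10 + 16*(-2)) = -11 - (10 - 32) = -11 - 1*(-22) = -11 + 22 = 11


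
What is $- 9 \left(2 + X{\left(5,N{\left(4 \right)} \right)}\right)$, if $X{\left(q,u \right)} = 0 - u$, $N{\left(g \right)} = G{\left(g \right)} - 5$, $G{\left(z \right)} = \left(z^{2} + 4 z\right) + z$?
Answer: $261$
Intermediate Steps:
$G{\left(z \right)} = z^{2} + 5 z$
$N{\left(g \right)} = -5 + g \left(5 + g\right)$ ($N{\left(g \right)} = g \left(5 + g\right) - 5 = -5 + g \left(5 + g\right)$)
$X{\left(q,u \right)} = - u$
$- 9 \left(2 + X{\left(5,N{\left(4 \right)} \right)}\right) = - 9 \left(2 - \left(-5 + 4 \left(5 + 4\right)\right)\right) = - 9 \left(2 - \left(-5 + 4 \cdot 9\right)\right) = - 9 \left(2 - \left(-5 + 36\right)\right) = - 9 \left(2 - 31\right) = \left(-9\right) \left(-29\right) = 261$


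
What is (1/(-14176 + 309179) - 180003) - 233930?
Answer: -122111476798/295003 ≈ -4.1393e+5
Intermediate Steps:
(1/(-14176 + 309179) - 180003) - 233930 = (1/295003 - 180003) - 233930 = -53101425008/295003 - 233930 = -122111476798/295003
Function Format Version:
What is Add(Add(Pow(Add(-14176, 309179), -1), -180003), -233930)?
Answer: Rational(-122111476798, 295003) ≈ -4.1393e+5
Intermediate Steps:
Add(Add(Pow(Add(-14176, 309179), -1), -180003), -233930) = Add(Add(Pow(295003, -1), -180003), -233930) = Add(Add(Rational(1, 295003), -180003), -233930) = Add(Rational(-53101425008, 295003), -233930) = Rational(-122111476798, 295003)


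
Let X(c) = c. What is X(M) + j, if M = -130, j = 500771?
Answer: 500641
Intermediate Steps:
X(M) + j = -130 + 500771 = 500641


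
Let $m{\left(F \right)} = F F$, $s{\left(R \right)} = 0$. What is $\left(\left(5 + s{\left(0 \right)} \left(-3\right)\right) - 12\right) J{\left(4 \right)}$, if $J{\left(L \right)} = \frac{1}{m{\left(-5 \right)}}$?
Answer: $- \frac{7}{25} \approx -0.28$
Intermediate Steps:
$m{\left(F \right)} = F^{2}$
$J{\left(L \right)} = \frac{1}{25}$ ($J{\left(L \right)} = \frac{1}{\left(-5\right)^{2}} = \frac{1}{25}$)
$\left(\left(5 + s{\left(0 \right)} \left(-3\right)\right) - 12\right) J{\left(4 \right)} = \left(\left(5 + 0 \left(-3\right)\right) - 12\right) \frac{1}{25} = \left(\left(5 + 0\right) - 12\right) \frac{1}{25} = \left(5 - 12\right) \frac{1}{25} = \left(-7\right) \frac{1}{25} = - \frac{7}{25}$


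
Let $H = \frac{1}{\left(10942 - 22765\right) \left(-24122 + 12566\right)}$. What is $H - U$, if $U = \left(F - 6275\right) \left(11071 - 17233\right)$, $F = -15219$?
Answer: $- \frac{18095648899792463}{136626588} \approx -1.3245 \cdot 10^{8}$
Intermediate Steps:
$H = \frac{1}{136626588}$ ($H = \frac{1}{\left(-11823\right) \left(-11556\right)} = \frac{1}{136626588} \approx 7.3192 \cdot 10^{-9}$)
$U = 132446028$ ($U = \left(-15219 - 6275\right) \left(11071 - 17233\right) = \left(-21494\right) \left(-6162\right) = 132446028$)
$H - U = \frac{1}{136626588} - 132446028 = - \frac{18095648899792463}{136626588}$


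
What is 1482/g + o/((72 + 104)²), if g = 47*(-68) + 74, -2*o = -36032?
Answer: 161555/1511048 ≈ 0.10692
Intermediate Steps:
o = 18016 (o = -½*(-36032) = 18016)
g = -3122 (g = -3196 + 74 = -3122)
1482/g + o/((72 + 104)²) = 1482/(-3122) + 18016/((72 + 104)²) = 1482*(-1/3122) + 18016/(176²) = -741/1561 + 18016/30976 = -741/1561 + 18016*(1/30976) = -741/1561 + 563/968 = 161555/1511048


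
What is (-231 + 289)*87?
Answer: 5046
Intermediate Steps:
(-231 + 289)*87 = 58*87 = 5046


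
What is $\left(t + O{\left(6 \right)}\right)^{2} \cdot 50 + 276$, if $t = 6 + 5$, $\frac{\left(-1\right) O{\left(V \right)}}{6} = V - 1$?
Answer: $18326$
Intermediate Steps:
$O{\left(V \right)} = 6 - 6 V$ ($O{\left(V \right)} = - 6 \left(V - 1\right) = - 6 \left(-1 + V\right) = 6 - 6 V$)
$t = 11$
$\left(t + O{\left(6 \right)}\right)^{2} \cdot 50 + 276 = \left(11 + \left(6 - 36\right)\right)^{2} \cdot 50 + 276 = \left(11 - 30\right)^{2} \cdot 50 + 276 = \left(-19\right)^{2} \cdot 50 + 276 = 361 \cdot 50 + 276 = 18050 + 276 = 18326$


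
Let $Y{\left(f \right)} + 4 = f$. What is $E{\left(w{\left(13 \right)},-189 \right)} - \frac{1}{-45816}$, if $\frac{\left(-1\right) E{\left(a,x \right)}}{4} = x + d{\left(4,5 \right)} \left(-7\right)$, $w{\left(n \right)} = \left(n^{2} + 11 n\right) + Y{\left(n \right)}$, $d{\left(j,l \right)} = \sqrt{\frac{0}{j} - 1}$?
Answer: $\frac{34636897}{45816} + 28 i \approx 756.0 + 28.0 i$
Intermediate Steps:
$Y{\left(f \right)} = -4 + f$
$d{\left(j,l \right)} = i$ ($d{\left(j,l \right)} = \sqrt{0 - 1} = \sqrt{-1} = i$)
$w{\left(n \right)} = -4 + n^{2} + 12 n$ ($w{\left(n \right)} = \left(n^{2} + 11 n\right) + \left(-4 + n\right) = -4 + n^{2} + 12 n$)
$E{\left(a,x \right)} = - 4 x + 28 i$ ($E{\left(a,x \right)} = - 4 \left(x + i \left(-7\right)\right) = - 4 \left(x - 7 i\right) = - 4 x + 28 i$)
$E{\left(w{\left(13 \right)},-189 \right)} - \frac{1}{-45816} = \left(\left(-4\right) \left(-189\right) + 28 i\right) - \frac{1}{-45816} = \left(756 + 28 i\right) - - \frac{1}{45816} = \left(756 + 28 i\right) + \frac{1}{45816} = \frac{34636897}{45816} + 28 i$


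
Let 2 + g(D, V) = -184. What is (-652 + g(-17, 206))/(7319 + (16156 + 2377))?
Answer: -419/12926 ≈ -0.032415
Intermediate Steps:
g(D, V) = -186 (g(D, V) = -2 - 184 = -186)
(-652 + g(-17, 206))/(7319 + (16156 + 2377)) = (-652 - 186)/(7319 + (16156 + 2377)) = -838/(7319 + 18533) = -838/25852 = -838*1/25852 = -419/12926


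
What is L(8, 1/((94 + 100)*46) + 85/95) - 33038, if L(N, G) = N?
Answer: -33030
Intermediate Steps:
L(8, 1/((94 + 100)*46) + 85/95) - 33038 = 8 - 33038 = -33030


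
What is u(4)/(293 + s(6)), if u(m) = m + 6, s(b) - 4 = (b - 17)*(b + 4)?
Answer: 10/187 ≈ 0.053476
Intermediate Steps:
s(b) = 4 + (-17 + b)*(4 + b) (s(b) = 4 + (b - 17)*(b + 4) = 4 + (-17 + b)*(4 + b))
u(m) = 6 + m
u(4)/(293 + s(6)) = (6 + 4)/(293 + (-64 + 6² - 13*6)) = 10/(293 + (-64 + 36 - 78)) = 10/(293 - 106) = 10/187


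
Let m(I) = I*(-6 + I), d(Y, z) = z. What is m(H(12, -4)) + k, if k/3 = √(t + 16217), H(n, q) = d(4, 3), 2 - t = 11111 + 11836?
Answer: -9 + 174*I*√2 ≈ -9.0 + 246.07*I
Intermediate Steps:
t = -22945 (t = 2 - (11111 + 11836) = 2 - 1*22947 = 2 - 22947 = -22945)
H(n, q) = 3
k = 174*I*√2 (k = 3*√(-22945 + 16217) = 3*√(-6728) = 3*(58*I*√2) = 174*I*√2 ≈ 246.07*I)
m(H(12, -4)) + k = 3*(-6 + 3) + 174*I*√2 = 3*(-3) + 174*I*√2 = -9 + 174*I*√2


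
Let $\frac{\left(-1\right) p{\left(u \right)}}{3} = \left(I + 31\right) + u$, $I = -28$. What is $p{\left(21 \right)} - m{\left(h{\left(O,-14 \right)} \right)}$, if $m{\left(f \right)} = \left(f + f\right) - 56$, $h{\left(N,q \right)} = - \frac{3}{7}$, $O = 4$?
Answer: $- \frac{106}{7} \approx -15.143$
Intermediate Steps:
$h{\left(N,q \right)} = - \frac{3}{7}$ ($h{\left(N,q \right)} = \left(-3\right) \frac{1}{7} = - \frac{3}{7}$)
$p{\left(u \right)} = -9 - 3 u$ ($p{\left(u \right)} = - 3 \left(\left(-28 + 31\right) + u\right) = - 3 \left(3 + u\right) = -9 - 3 u$)
$m{\left(f \right)} = -56 + 2 f$ ($m{\left(f \right)} = 2 f - 56 = -56 + 2 f$)
$p{\left(21 \right)} - m{\left(h{\left(O,-14 \right)} \right)} = \left(-9 - 63\right) - \left(-56 + 2 \left(- \frac{3}{7}\right)\right) = \left(-9 - 63\right) - \left(-56 - \frac{6}{7}\right) = -72 - - \frac{398}{7} = -72 + \frac{398}{7} = - \frac{106}{7}$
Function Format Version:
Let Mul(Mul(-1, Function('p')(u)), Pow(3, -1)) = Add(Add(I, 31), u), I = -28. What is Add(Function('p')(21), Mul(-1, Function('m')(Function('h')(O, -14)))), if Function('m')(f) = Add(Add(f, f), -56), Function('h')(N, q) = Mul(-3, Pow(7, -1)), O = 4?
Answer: Rational(-106, 7) ≈ -15.143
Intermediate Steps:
Function('h')(N, q) = Rational(-3, 7) (Function('h')(N, q) = Mul(-3, Rational(1, 7)) = Rational(-3, 7))
Function('p')(u) = Add(-9, Mul(-3, u)) (Function('p')(u) = Mul(-3, Add(Add(-28, 31), u)) = Mul(-3, Add(3, u)) = Add(-9, Mul(-3, u)))
Function('m')(f) = Add(-56, Mul(2, f)) (Function('m')(f) = Add(Mul(2, f), -56) = Add(-56, Mul(2, f)))
Add(Function('p')(21), Mul(-1, Function('m')(Function('h')(O, -14)))) = Add(Add(-9, Mul(-3, 21)), Mul(-1, Add(-56, Mul(2, Rational(-3, 7))))) = Add(Add(-9, -63), Mul(-1, Add(-56, Rational(-6, 7)))) = Add(-72, Mul(-1, Rational(-398, 7))) = Add(-72, Rational(398, 7)) = Rational(-106, 7)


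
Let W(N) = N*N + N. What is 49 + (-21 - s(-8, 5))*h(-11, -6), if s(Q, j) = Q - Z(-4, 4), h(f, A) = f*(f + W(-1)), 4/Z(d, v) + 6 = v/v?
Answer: -8104/5 ≈ -1620.8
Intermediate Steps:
W(N) = N + N² (W(N) = N² + N = N + N²)
Z(d, v) = -⅘ (Z(d, v) = 4/(-6 + v/v) = 4/(-6 + 1) = 4/(-5) = 4*(-⅕) = -⅘)
h(f, A) = f² (h(f, A) = f*(f - (1 - 1)) = f*(f - 1*0) = f*(f + 0) = f*f = f²)
s(Q, j) = ⅘ + Q (s(Q, j) = Q - 1*(-⅘) = Q + ⅘ = ⅘ + Q)
49 + (-21 - s(-8, 5))*h(-11, -6) = 49 + (-21 - (⅘ - 8))*(-11)² = 49 + (-21 - 1*(-36/5))*121 = 49 + (-21 + 36/5)*121 = 49 - 69/5*121 = 49 - 8349/5 = -8104/5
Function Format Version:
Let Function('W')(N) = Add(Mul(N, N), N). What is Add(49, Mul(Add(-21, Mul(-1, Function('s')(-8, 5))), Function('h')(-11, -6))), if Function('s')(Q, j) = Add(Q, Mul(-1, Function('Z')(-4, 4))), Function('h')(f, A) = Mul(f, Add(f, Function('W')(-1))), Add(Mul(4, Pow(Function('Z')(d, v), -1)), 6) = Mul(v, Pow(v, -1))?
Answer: Rational(-8104, 5) ≈ -1620.8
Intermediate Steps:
Function('W')(N) = Add(N, Pow(N, 2)) (Function('W')(N) = Add(Pow(N, 2), N) = Add(N, Pow(N, 2)))
Function('Z')(d, v) = Rational(-4, 5) (Function('Z')(d, v) = Mul(4, Pow(Add(-6, Mul(v, Pow(v, -1))), -1)) = Mul(4, Pow(Add(-6, 1), -1)) = Mul(4, Pow(-5, -1)) = Mul(4, Rational(-1, 5)) = Rational(-4, 5))
Function('h')(f, A) = Pow(f, 2) (Function('h')(f, A) = Mul(f, Add(f, Mul(-1, Add(1, -1)))) = Mul(f, Add(f, Mul(-1, 0))) = Mul(f, Add(f, 0)) = Mul(f, f) = Pow(f, 2))
Function('s')(Q, j) = Add(Rational(4, 5), Q) (Function('s')(Q, j) = Add(Q, Mul(-1, Rational(-4, 5))) = Add(Q, Rational(4, 5)) = Add(Rational(4, 5), Q))
Add(49, Mul(Add(-21, Mul(-1, Function('s')(-8, 5))), Function('h')(-11, -6))) = Add(49, Mul(Add(-21, Mul(-1, Add(Rational(4, 5), -8))), Pow(-11, 2))) = Add(49, Mul(Add(-21, Mul(-1, Rational(-36, 5))), 121)) = Add(49, Mul(Add(-21, Rational(36, 5)), 121)) = Add(49, Mul(Rational(-69, 5), 121)) = Add(49, Rational(-8349, 5)) = Rational(-8104, 5)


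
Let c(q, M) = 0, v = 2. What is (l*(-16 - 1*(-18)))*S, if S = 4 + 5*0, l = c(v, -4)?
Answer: 0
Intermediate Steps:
l = 0
S = 4 (S = 4 + 0 = 4)
(l*(-16 - 1*(-18)))*S = (0*(-16 - 1*(-18)))*4 = (0*(-16 + 18))*4 = (0*2)*4 = 0*4 = 0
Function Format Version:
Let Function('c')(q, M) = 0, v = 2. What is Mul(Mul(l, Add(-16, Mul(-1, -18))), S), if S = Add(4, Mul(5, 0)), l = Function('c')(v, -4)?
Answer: 0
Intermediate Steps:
l = 0
S = 4 (S = Add(4, 0) = 4)
Mul(Mul(l, Add(-16, Mul(-1, -18))), S) = Mul(Mul(0, Add(-16, Mul(-1, -18))), 4) = Mul(Mul(0, Add(-16, 18)), 4) = Mul(Mul(0, 2), 4) = Mul(0, 4) = 0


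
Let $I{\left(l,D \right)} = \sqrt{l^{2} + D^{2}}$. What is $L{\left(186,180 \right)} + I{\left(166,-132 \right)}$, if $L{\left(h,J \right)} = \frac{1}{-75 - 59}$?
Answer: $- \frac{1}{134} + 2 \sqrt{11245} \approx 212.08$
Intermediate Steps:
$I{\left(l,D \right)} = \sqrt{D^{2} + l^{2}}$
$L{\left(h,J \right)} = - \frac{1}{134}$ ($L{\left(h,J \right)} = \frac{1}{-134} = - \frac{1}{134}$)
$L{\left(186,180 \right)} + I{\left(166,-132 \right)} = - \frac{1}{134} + \sqrt{\left(-132\right)^{2} + 166^{2}} = - \frac{1}{134} + \sqrt{17424 + 27556} = - \frac{1}{134} + \sqrt{44980} = - \frac{1}{134} + 2 \sqrt{11245}$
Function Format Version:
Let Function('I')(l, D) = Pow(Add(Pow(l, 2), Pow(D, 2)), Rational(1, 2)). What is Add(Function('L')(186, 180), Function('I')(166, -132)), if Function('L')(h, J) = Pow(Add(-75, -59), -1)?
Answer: Add(Rational(-1, 134), Mul(2, Pow(11245, Rational(1, 2)))) ≈ 212.08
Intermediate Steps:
Function('I')(l, D) = Pow(Add(Pow(D, 2), Pow(l, 2)), Rational(1, 2))
Function('L')(h, J) = Rational(-1, 134) (Function('L')(h, J) = Pow(-134, -1) = Rational(-1, 134))
Add(Function('L')(186, 180), Function('I')(166, -132)) = Add(Rational(-1, 134), Pow(Add(Pow(-132, 2), Pow(166, 2)), Rational(1, 2))) = Add(Rational(-1, 134), Pow(Add(17424, 27556), Rational(1, 2))) = Add(Rational(-1, 134), Pow(44980, Rational(1, 2))) = Add(Rational(-1, 134), Mul(2, Pow(11245, Rational(1, 2))))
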